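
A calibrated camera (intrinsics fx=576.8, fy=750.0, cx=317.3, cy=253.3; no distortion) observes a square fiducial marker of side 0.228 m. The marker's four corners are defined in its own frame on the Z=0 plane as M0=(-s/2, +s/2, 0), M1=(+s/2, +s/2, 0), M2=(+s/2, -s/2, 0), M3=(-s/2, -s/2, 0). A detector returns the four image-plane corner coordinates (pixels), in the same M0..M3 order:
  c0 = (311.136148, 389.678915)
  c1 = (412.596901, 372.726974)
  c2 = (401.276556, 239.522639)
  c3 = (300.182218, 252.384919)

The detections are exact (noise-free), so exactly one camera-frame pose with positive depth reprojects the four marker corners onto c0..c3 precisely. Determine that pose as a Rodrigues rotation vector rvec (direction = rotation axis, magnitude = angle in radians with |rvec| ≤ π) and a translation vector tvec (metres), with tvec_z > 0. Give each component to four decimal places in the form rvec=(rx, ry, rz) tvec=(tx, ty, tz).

rvec=(-0.0464, -0.1617, -0.1011) tvec=(0.0868, 0.1007, 1.2607)

Intrinsics K: fx=576.8, fy=750.0, cx=317.3, cy=253.3
Marker side s = 0.228 m; corners in marker frame (Z=0):
  M0 = (-0.1140, +0.1140, 0)
  M1 = (+0.1140, +0.1140, 0)
  M2 = (+0.1140, -0.1140, 0)
  M3 = (-0.1140, -0.1140, 0)
Detected image corners:
  c0 = (311.136148, 389.678915) px
  c1 = (412.596901, 372.726974) px
  c2 = (401.276556, 239.522639) px
  c3 = (300.182218, 252.384919) px
Planar DLT: solve 8×8 A·h = b for H (H[2,2]=1):
  H  [+490.26864 +38.13883 +357.02532]
  H  [-24.80359 +583.63110 +313.23654]
  H  [+0.12931 -0.03009 +1.00000]
B = K⁻¹H; ‖b₁‖=0.793230, ‖b₂‖=0.793230; λ = 2/(‖b₁‖+‖b₂‖) = 1.260668, sign → tz>0 ⇒ λ=+1.260668
r₁ = λ·B[:,0] = (+0.98187,-0.09675,+0.16301); r₂ = λ·B[:,1] = (+0.10422,+0.99383,-0.03793)
r₃ = r₁×r₂ = (-0.15834,+0.05423,+0.98589); SVD([r₁ r₂ r₃]) → R = UVᵀ:
  R  [+0.98187 +0.10422 -0.15834]
  R  [-0.09675 +0.99383 +0.05423]
  R  [+0.16301 -0.03793 +0.98589]
t = (+0.08682, +0.10075, +1.26067) m
tr R = 2.961594; θ = arccos((tr R − 1)/2) = 0.196289 rad = 11.247°
axis k = ((R−Rᵀ)₃₂, (R−Rᵀ)₁₃, (R−Rᵀ)₂₁) / (2 sinθ) = (-0.236277, -0.823843, -0.515225)
rvec = θ·k = (-0.046379, -0.161711, -0.101133)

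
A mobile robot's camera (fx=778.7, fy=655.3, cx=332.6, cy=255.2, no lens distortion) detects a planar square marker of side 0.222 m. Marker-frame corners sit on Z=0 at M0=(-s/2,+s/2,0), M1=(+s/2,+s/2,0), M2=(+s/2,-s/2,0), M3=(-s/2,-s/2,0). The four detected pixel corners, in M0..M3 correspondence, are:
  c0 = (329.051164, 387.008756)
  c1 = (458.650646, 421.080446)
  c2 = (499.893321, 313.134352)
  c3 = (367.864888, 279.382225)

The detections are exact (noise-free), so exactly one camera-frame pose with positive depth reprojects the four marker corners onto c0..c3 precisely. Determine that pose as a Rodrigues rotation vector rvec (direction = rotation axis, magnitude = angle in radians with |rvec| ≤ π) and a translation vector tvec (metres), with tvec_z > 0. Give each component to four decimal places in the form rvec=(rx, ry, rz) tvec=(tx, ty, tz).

rvec=(0.0849, 0.0592, 0.2915) tvec=(0.1318, 0.1847, 1.2699)

Intrinsics K: fx=778.7, fy=655.3, cx=332.6, cy=255.2
Marker side s = 0.222 m; corners in marker frame (Z=0):
  M0 = (-0.1110, +0.1110, 0)
  M1 = (+0.1110, +0.1110, 0)
  M2 = (+0.1110, -0.1110, 0)
  M3 = (-0.1110, -0.1110, 0)
Detected image corners:
  c0 = (329.051164, 387.008756) px
  c1 = (458.650646, 421.080446) px
  c2 = (499.893321, 313.134352) px
  c3 = (367.864888, 279.382225) px
Planar DLT: solve 8×8 A·h = b for H (H[2,2]=1):
  H  [+574.23188 -150.25234 +413.44108]
  H  [+140.09157 +510.93044 +350.51744]
  H  [-0.03619 +0.07257 +1.00000]
B = K⁻¹H; ‖b₁‖=0.787441, ‖b₂‖=0.787441; λ = 2/(‖b₁‖+‖b₂‖) = 1.269936, sign → tz>0 ⇒ λ=+1.269936
r₁ = λ·B[:,0] = (+0.95611,+0.28939,-0.04595); r₂ = λ·B[:,1] = (-0.28440,+0.95427,+0.09216)
r₃ = r₁×r₂ = (+0.07052,-0.07504,+0.99468); SVD([r₁ r₂ r₃]) → R = UVᵀ:
  R  [+0.95611 -0.28440 +0.07052]
  R  [+0.28939 +0.95427 -0.07504]
  R  [-0.04595 +0.09216 +0.99468]
t = (+0.13184, +0.18472, +1.26994) m
tr R = 2.905059; θ = arccos((tr R − 1)/2) = 0.309357 rad = 17.725°
axis k = ((R−Rᵀ)₃₂, (R−Rᵀ)₁₃, (R−Rᵀ)₂₁) / (2 sinθ) = (+0.274591, +0.191289, +0.942342)
rvec = θ·k = (+0.084947, +0.059177, +0.291520)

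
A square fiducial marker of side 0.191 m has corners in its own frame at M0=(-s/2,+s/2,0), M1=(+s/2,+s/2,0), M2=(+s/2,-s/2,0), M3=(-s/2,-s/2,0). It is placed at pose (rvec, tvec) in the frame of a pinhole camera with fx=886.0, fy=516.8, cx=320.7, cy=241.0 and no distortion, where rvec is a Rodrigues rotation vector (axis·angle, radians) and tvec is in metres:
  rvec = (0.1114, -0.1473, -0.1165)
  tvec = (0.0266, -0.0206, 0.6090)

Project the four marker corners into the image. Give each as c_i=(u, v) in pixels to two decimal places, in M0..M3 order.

Intrinsics K: fx=886.0, fy=516.8, cx=320.7, cy=241.0
Marker side s = 0.191 m; corners in marker frame (Z=0):
  M0 = (-0.0955, +0.0955, 0)
  M1 = (+0.0955, +0.0955, 0)
  M2 = (+0.0955, -0.0955, 0)
  M3 = (-0.0955, -0.0955, 0)
rvec = (0.1114, -0.1473, -0.1165), |rvec| = θ = 0.21836 rad = 12.511°
Rodrigues: sinθ=0.21663, 1−cosθ=0.02375; R = I + sinθ·[k]× + (1−cosθ)·[k]×²:
    [+0.98244 +0.10740 -0.15260]
    [-0.12375 +0.98706 -0.10197]
    [+0.13967 +0.11906 +0.98301]
t = (0.0266, -0.0206, 0.6090) m
M0: Pc = R·M0+t = (-0.05697, +0.08548, +0.60703); u = 886.0·(-0.05697)/0.60703 + 320.7 = 237.5555, v = 516.8·(+0.08548)/0.60703 + 241.0 = 313.7758
M1: Pc = R·M1+t = (+0.13068, +0.06185, +0.63371); u = 886.0·(+0.13068)/0.63371 + 320.7 = 503.4056, v = 516.8·(+0.06185)/0.63371 + 241.0 = 291.4367
M2: Pc = R·M2+t = (+0.11017, -0.12668, +0.61097); u = 886.0·(+0.11017)/0.61097 + 320.7 = 480.4573, v = 516.8·(-0.12668)/0.61097 + 241.0 = 133.8432
M3: Pc = R·M3+t = (-0.07748, -0.10305, +0.58429); u = 886.0·(-0.07748)/0.58429 + 320.7 = 203.2123, v = 516.8·(-0.10305)/0.58429 + 241.0 = 149.8565

c0=(237.56, 313.78) c1=(503.41, 291.44) c2=(480.46, 133.84) c3=(203.21, 149.86)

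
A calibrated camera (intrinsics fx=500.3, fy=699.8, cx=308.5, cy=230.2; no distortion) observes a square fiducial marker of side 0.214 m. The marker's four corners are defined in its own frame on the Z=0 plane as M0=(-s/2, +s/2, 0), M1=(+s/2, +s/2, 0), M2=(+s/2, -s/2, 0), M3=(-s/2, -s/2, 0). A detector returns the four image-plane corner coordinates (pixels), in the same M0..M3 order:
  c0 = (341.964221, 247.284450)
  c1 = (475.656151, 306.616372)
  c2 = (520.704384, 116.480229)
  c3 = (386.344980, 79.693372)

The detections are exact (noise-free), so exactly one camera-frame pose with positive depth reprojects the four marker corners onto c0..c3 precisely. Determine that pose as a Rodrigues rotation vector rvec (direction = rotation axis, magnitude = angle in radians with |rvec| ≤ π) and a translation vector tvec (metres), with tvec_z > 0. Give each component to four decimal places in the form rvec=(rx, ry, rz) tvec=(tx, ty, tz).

rvec=(-0.1995, 0.4118, 0.3301) tvec=(0.1841, -0.0504, 0.7732)

Intrinsics K: fx=500.3, fy=699.8, cx=308.5, cy=230.2
Marker side s = 0.214 m; corners in marker frame (Z=0):
  M0 = (-0.1070, +0.1070, 0)
  M1 = (+0.1070, +0.1070, 0)
  M2 = (+0.1070, -0.1070, 0)
  M3 = (-0.1070, -0.1070, 0)
Detected image corners:
  c0 = (341.964221, 247.284450) px
  c1 = (475.656151, 306.616372) px
  c2 = (520.704384, 116.480229) px
  c3 = (386.344980, 79.693372) px
Planar DLT: solve 8×8 A·h = b for H (H[2,2]=1):
  H  [+390.77521 -277.40316 +427.63070]
  H  [+121.24227 +802.92009 +184.59268]
  H  [-0.54628 -0.15898 +1.00000]
B = K⁻¹H; ‖b₁‖=1.293361, ‖b₂‖=1.293361; λ = 2/(‖b₁‖+‖b₂‖) = 0.773179, sign → tz>0 ⇒ λ=+0.773179
r₁ = λ·B[:,0] = (+0.86437,+0.27290,-0.42237); r₂ = λ·B[:,1] = (-0.35291,+0.92755,-0.12292)
r₃ = r₁×r₂ = (+0.35823,+0.25531,+0.89805); SVD([r₁ r₂ r₃]) → R = UVᵀ:
  R  [+0.86437 -0.35291 +0.35823]
  R  [+0.27290 +0.92755 +0.25531]
  R  [-0.42237 -0.12292 +0.89805]
t = (+0.18411, -0.05039, +0.77318) m
tr R = 2.689961; θ = arccos((tr R − 1)/2) = 0.564268 rad = 32.330°
axis k = ((R−Rᵀ)₃₂, (R−Rᵀ)₁₃, (R−Rᵀ)₂₁) / (2 sinθ) = (-0.353622, +0.729811, +0.585087)
rvec = θ·k = (-0.199537, +0.411809, +0.330146)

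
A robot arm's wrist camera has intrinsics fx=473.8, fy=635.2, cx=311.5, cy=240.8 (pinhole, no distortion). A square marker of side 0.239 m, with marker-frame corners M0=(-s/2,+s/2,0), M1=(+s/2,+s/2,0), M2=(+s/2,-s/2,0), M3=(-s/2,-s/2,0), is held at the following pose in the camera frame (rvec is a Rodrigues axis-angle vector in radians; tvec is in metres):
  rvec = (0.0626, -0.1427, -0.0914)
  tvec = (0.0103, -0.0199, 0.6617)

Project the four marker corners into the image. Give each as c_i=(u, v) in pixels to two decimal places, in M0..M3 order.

Intrinsics K: fx=473.8, fy=635.2, cx=311.5, cy=240.8
Marker side s = 0.239 m; corners in marker frame (Z=0):
  M0 = (-0.1195, +0.1195, 0)
  M1 = (+0.1195, +0.1195, 0)
  M2 = (+0.1195, -0.1195, 0)
  M3 = (-0.1195, -0.1195, 0)
rvec = (0.0626, -0.1427, -0.0914), |rvec| = θ = 0.18065 rad = 10.351°
Rodrigues: sinθ=0.17967, 1−cosθ=0.01627; R = I + sinθ·[k]× + (1−cosθ)·[k]×²:
    [+0.98568 +0.08645 -0.14478]
    [-0.09536 +0.99388 -0.05576]
    [+0.13907 +0.06876 +0.98789]
t = (0.0103, -0.0199, 0.6617) m
M0: Pc = R·M0+t = (-0.09716, +0.11026, +0.65330); u = 473.8·(-0.09716)/0.65330 + 311.5 = 241.0367, v = 635.2·(+0.11026)/0.65330 + 240.8 = 348.0094
M1: Pc = R·M1+t = (+0.13842, +0.08747, +0.68654); u = 473.8·(+0.13842)/0.68654 + 311.5 = 407.0276, v = 635.2·(+0.08747)/0.68654 + 240.8 = 321.7325
M2: Pc = R·M2+t = (+0.11776, -0.15006, +0.67010); u = 473.8·(+0.11776)/0.67010 + 311.5 = 394.7617, v = 635.2·(-0.15006)/0.67010 + 240.8 = 98.5520
M3: Pc = R·M3+t = (-0.11782, -0.12727, +0.63686); u = 473.8·(-0.11782)/0.63686 + 311.5 = 223.8472, v = 635.2·(-0.12727)/0.63686 + 240.8 = 113.8591

c0=(241.04, 348.01) c1=(407.03, 321.73) c2=(394.76, 98.55) c3=(223.85, 113.86)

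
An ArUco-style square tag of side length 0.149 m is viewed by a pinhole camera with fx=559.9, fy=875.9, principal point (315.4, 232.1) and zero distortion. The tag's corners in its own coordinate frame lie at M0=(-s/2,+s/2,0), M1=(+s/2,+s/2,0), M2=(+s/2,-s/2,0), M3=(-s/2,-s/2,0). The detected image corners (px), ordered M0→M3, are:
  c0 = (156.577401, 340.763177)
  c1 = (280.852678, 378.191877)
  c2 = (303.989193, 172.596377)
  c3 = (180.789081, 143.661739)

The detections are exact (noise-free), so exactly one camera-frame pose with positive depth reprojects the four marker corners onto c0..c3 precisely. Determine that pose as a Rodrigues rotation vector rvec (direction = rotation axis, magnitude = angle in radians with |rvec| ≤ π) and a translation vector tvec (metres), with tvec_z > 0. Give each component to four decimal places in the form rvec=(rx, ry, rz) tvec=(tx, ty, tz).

rvec=(-0.0840, 0.1641, 0.1656) tvec=(-0.0981, 0.0186, 0.6387)

Intrinsics K: fx=559.9, fy=875.9, cx=315.4, cy=232.1
Marker side s = 0.149 m; corners in marker frame (Z=0):
  M0 = (-0.0745, +0.0745, 0)
  M1 = (+0.0745, +0.0745, 0)
  M2 = (+0.0745, -0.0745, 0)
  M3 = (-0.0745, -0.0745, 0)
Detected image corners:
  c0 = (156.577401, 340.763177) px
  c1 = (280.852678, 378.191877) px
  c2 = (303.989193, 172.596377) px
  c3 = (180.789081, 143.661739) px
Planar DLT: solve 8×8 A·h = b for H (H[2,2]=1):
  H  [+769.29273 -184.09881 +229.42609]
  H  [+153.84093 +1322.54726 +257.65768]
  H  [-0.26516 -0.10905 +1.00000]
B = K⁻¹H; ‖b₁‖=1.565684, ‖b₂‖=1.565684; λ = 2/(‖b₁‖+‖b₂‖) = 0.638699, sign → tz>0 ⇒ λ=+0.638699
r₁ = λ·B[:,0] = (+0.97296,+0.15706,-0.16935); r₂ = λ·B[:,1] = (-0.17077,+0.98285,-0.06965)
r₃ = r₁×r₂ = (+0.15551,+0.09669,+0.98309); SVD([r₁ r₂ r₃]) → R = UVᵀ:
  R  [+0.97296 -0.17077 +0.15551]
  R  [+0.15706 +0.98285 +0.09669]
  R  [-0.16935 -0.06965 +0.98309]
t = (-0.09807, +0.01864, +0.63870) m
tr R = 2.938897; θ = arccos((tr R − 1)/2) = 0.247824 rad = 14.199°
axis k = ((R−Rᵀ)₃₂, (R−Rᵀ)₁₃, (R−Rᵀ)₂₁) / (2 sinθ) = (-0.339050, +0.662195, +0.668238)
rvec = θ·k = (-0.084025, +0.164108, +0.165605)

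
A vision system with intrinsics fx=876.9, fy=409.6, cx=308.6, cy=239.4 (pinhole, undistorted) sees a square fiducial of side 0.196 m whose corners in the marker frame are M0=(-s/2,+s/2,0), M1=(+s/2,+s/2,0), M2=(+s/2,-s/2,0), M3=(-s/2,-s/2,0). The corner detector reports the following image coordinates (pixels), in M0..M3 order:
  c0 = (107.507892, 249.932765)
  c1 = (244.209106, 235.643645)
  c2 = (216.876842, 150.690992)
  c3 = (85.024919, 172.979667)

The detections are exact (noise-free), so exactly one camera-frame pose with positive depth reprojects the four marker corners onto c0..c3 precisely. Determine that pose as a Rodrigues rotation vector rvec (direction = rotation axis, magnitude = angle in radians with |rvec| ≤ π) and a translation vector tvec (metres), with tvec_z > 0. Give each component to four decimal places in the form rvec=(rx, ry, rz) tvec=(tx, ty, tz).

Intrinsics K: fx=876.9, fy=409.6, cx=308.6, cy=239.4
Marker side s = 0.196 m; corners in marker frame (Z=0):
  M0 = (-0.0980, +0.0980, 0)
  M1 = (+0.0980, +0.0980, 0)
  M2 = (+0.0980, -0.0980, 0)
  M3 = (-0.0980, -0.0980, 0)
Detected image corners:
  c0 = (107.507892, 249.932765) px
  c1 = (244.209106, 235.643645) px
  c2 = (216.876842, 150.690992) px
  c3 = (85.024919, 172.979667) px
Planar DLT: solve 8×8 A·h = b for H (H[2,2]=1):
  H  [+599.38024 +112.21443 +159.85174]
  H  [-199.46486 +394.35881 +202.43577]
  H  [-0.52384 -0.08709 +1.00000]
B = K⁻¹H; ‖b₁‖=1.029713, ‖b₂‖=1.029713; λ = 2/(‖b₁‖+‖b₂‖) = 0.971145, sign → tz>0 ⇒ λ=+0.971145
r₁ = λ·B[:,0] = (+0.84283,-0.17558,-0.50873); r₂ = λ·B[:,1] = (+0.15404,+0.98444,-0.08457)
r₃ = r₁×r₂ = (+0.51566,-0.00708,+0.85676); SVD([r₁ r₂ r₃]) → R = UVᵀ:
  R  [+0.84283 +0.15404 +0.51566]
  R  [-0.17558 +0.98444 -0.00708]
  R  [-0.50873 -0.08457 +0.85676]
t = (-0.16473, -0.08764, +0.97114) m
tr R = 2.684033; θ = arccos((tr R − 1)/2) = 0.569786 rad = 32.646°
axis k = ((R−Rᵀ)₃₂, (R−Rᵀ)₁₃, (R−Rᵀ)₂₁) / (2 sinθ) = (-0.071823, +0.949474, -0.305516)
rvec = θ·k = (-0.040924, +0.540997, -0.174079)

rvec=(-0.0409, 0.5410, -0.1741) tvec=(-0.1647, -0.0876, 0.9711)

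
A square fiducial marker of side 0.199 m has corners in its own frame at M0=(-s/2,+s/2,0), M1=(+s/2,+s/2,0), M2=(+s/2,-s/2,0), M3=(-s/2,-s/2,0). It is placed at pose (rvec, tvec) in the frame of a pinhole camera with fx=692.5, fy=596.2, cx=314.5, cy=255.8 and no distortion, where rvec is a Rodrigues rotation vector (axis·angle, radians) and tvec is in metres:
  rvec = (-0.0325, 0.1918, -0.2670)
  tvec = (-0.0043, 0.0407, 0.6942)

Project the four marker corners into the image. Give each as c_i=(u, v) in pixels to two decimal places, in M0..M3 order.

c0=(243.28, 393.31) c1=(434.00, 353.87) c2=(379.62, 184.40) c3=(194.70, 231.86)

Intrinsics K: fx=692.5, fy=596.2, cx=314.5, cy=255.8
Marker side s = 0.199 m; corners in marker frame (Z=0):
  M0 = (-0.0995, +0.0995, 0)
  M1 = (+0.0995, +0.0995, 0)
  M2 = (+0.0995, -0.0995, 0)
  M3 = (-0.0995, -0.0995, 0)
rvec = (-0.0325, 0.1918, -0.2670), |rvec| = θ = 0.33035 rad = 18.928°
Rodrigues: sinθ=0.32438, 1−cosθ=0.05407; R = I + sinθ·[k]× + (1−cosθ)·[k]×²:
    [+0.94645 +0.25908 +0.19263]
    [-0.26526 +0.96416 +0.00654]
    [-0.18403 -0.05729 +0.98125]
t = (-0.0043, 0.0407, 0.6942) m
M0: Pc = R·M0+t = (-0.07269, +0.16303, +0.70681); u = 692.5·(-0.07269)/0.70681 + 314.5 = 243.2785, v = 596.2·(+0.16303)/0.70681 + 255.8 = 393.3141
M1: Pc = R·M1+t = (+0.11565, +0.11024, +0.67019); u = 692.5·(+0.11565)/0.67019 + 314.5 = 434.0006, v = 596.2·(+0.11024)/0.67019 + 255.8 = 353.8697
M2: Pc = R·M2+t = (+0.06409, -0.08163, +0.68159); u = 692.5·(+0.06409)/0.68159 + 314.5 = 379.6194, v = 596.2·(-0.08163)/0.68159 + 255.8 = 184.3995
M3: Pc = R·M3+t = (-0.12425, -0.02884, +0.71821); u = 692.5·(-0.12425)/0.71821 + 314.5 = 194.6975, v = 596.2·(-0.02884)/0.71821 + 255.8 = 231.8592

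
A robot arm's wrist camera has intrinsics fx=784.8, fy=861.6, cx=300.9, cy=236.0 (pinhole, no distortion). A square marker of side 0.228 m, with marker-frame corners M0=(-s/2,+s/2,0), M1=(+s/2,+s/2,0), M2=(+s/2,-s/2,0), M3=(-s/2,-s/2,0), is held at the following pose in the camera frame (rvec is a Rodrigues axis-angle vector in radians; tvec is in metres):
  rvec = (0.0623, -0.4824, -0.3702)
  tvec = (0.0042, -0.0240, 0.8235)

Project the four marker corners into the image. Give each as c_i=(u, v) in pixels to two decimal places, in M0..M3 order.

c0=(249.81, 370.75) c1=(420.54, 275.61) c2=(355.65, 63.65) c3=(168.82, 134.73)

Intrinsics K: fx=784.8, fy=861.6, cx=300.9, cy=236.0
Marker side s = 0.228 m; corners in marker frame (Z=0):
  M0 = (-0.1140, +0.1140, 0)
  M1 = (+0.1140, +0.1140, 0)
  M2 = (+0.1140, -0.1140, 0)
  M3 = (-0.1140, -0.1140, 0)
rvec = (0.0623, -0.4824, -0.3702), |rvec| = θ = 0.61126 rad = 35.023°
Rodrigues: sinθ=0.57390, 1−cosθ=0.18107; R = I + sinθ·[k]× + (1−cosθ)·[k]×²:
    [+0.82081 +0.33301 -0.46409]
    [-0.36214 +0.93170 +0.02805]
    [+0.44174 +0.14504 +0.88534]
t = (0.0042, -0.0240, 0.8235) m
M0: Pc = R·M0+t = (-0.05141, +0.12350, +0.78968); u = 784.8·(-0.05141)/0.78968 + 300.9 = 249.8085, v = 861.6·(+0.12350)/0.78968 + 236.0 = 370.7460
M1: Pc = R·M1+t = (+0.13573, +0.04093, +0.89039); u = 784.8·(+0.13573)/0.89039 + 300.9 = 420.5380, v = 861.6·(+0.04093)/0.89039 + 236.0 = 275.6068
M2: Pc = R·M2+t = (+0.05981, -0.17150, +0.85732); u = 784.8·(+0.05981)/0.85732 + 300.9 = 355.6495, v = 861.6·(-0.17150)/0.85732 + 236.0 = 63.6468
M3: Pc = R·M3+t = (-0.12733, -0.08893, +0.75661); u = 784.8·(-0.12733)/0.75661 + 300.9 = 168.8203, v = 861.6·(-0.08893)/0.75661 + 236.0 = 134.7290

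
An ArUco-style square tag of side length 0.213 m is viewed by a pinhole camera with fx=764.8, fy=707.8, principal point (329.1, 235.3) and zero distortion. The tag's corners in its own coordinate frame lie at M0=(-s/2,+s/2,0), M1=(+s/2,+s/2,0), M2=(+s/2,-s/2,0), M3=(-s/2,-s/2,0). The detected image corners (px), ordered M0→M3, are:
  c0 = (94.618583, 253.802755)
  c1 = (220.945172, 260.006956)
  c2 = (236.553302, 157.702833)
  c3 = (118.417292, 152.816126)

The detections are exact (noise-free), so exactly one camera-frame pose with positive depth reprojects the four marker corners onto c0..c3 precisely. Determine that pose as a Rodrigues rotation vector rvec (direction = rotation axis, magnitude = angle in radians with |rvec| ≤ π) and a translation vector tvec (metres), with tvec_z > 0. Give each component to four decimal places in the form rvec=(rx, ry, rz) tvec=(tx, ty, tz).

rvec=(-0.4384, 0.0450, 0.0622) tvec=(-0.2774, -0.0575, 1.3144)

Intrinsics K: fx=764.8, fy=707.8, cx=329.1, cy=235.3
Marker side s = 0.213 m; corners in marker frame (Z=0):
  M0 = (-0.1065, +0.1065, 0)
  M1 = (+0.1065, +0.1065, 0)
  M2 = (+0.1065, -0.1065, 0)
  M3 = (-0.1065, -0.1065, 0)
Detected image corners:
  c0 = (94.618583, 253.802755) px
  c1 = (220.945172, 260.006956) px
  c2 = (236.553302, 157.702833) px
  c3 = (118.417292, 152.816126) px
Planar DLT: solve 8×8 A·h = b for H (H[2,2]=1):
  H  [+565.93740 -146.50007 +167.68910]
  H  [+17.00393 +410.92283 +204.32881]
  H  [-0.04331 -0.32158 +1.00000]
B = K⁻¹H; ‖b₁‖=0.760823, ‖b₂‖=0.760823; λ = 2/(‖b₁‖+‖b₂‖) = 1.314366, sign → tz>0 ⇒ λ=+1.314366
r₁ = λ·B[:,0] = (+0.99710,+0.05050,-0.05692); r₂ = λ·B[:,1] = (-0.06989,+0.90358,-0.42267)
r₃ = r₁×r₂ = (+0.03009,+0.42542,+0.90449); SVD([r₁ r₂ r₃]) → R = UVᵀ:
  R  [+0.99710 -0.06989 +0.03009]
  R  [+0.05050 +0.90358 +0.42542]
  R  [-0.05692 -0.42267 +0.90449]
t = (-0.27740, -0.05751, +1.31437) m
tr R = 2.805180; θ = arccos((tr R − 1)/2) = 0.445048 rad = 25.499°
axis k = ((R−Rᵀ)₃₂, (R−Rᵀ)₁₃, (R−Rᵀ)₂₁) / (2 sinθ) = (-0.985005, +0.101061, +0.139828)
rvec = θ·k = (-0.438375, +0.044977, +0.062230)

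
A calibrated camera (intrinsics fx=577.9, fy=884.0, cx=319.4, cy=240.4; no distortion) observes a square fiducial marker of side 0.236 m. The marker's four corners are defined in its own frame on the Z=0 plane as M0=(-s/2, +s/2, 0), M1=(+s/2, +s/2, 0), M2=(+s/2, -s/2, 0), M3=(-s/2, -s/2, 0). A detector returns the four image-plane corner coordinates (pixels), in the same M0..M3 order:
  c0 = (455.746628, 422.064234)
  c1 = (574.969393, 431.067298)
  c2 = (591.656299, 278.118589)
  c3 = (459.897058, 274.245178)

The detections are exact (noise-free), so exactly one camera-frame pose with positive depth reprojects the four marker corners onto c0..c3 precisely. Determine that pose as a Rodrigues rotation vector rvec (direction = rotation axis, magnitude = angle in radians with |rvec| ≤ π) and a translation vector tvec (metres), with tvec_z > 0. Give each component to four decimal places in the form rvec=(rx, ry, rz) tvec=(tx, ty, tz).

Intrinsics K: fx=577.9, fy=884.0, cx=319.4, cy=240.4
Marker side s = 0.236 m; corners in marker frame (Z=0):
  M0 = (-0.1180, +0.1180, 0)
  M1 = (+0.1180, +0.1180, 0)
  M2 = (+0.1180, -0.1180, 0)
  M3 = (-0.1180, -0.1180, 0)
Detected image corners:
  c0 = (455.746628, 422.064234) px
  c1 = (574.969393, 431.067298) px
  c2 = (591.656299, 278.118589) px
  c3 = (459.897058, 274.245178) px
Planar DLT: solve 8×8 A·h = b for H (H[2,2]=1):
  H  [+446.08249 +169.71352 +519.11536]
  H  [-29.14507 +781.02114 +354.94868]
  H  [-0.16208 +0.40985 +1.00000]
B = K⁻¹H; ‖b₁‖=0.876669, ‖b₂‖=0.876669; λ = 2/(‖b₁‖+‖b₂‖) = 1.140682, sign → tz>0 ⇒ λ=+1.140682
r₁ = λ·B[:,0] = (+0.98268,+0.01267,-0.18488); r₂ = λ·B[:,1] = (+0.07660,+0.88067,+0.46750)
r₃ = r₁×r₂ = (+0.16874,-0.47357,+0.86444); SVD([r₁ r₂ r₃]) → R = UVᵀ:
  R  [+0.98268 +0.07660 +0.16874]
  R  [+0.01267 +0.88067 -0.47357]
  R  [-0.18488 +0.46750 +0.86444]
t = (+0.39421, +0.14781, +1.14068) m
tr R = 2.727785; θ = arccos((tr R − 1)/2) = 0.527848 rad = 30.243°
axis k = ((R−Rᵀ)₃₂, (R−Rᵀ)₁₃, (R−Rᵀ)₂₁) / (2 sinθ) = (+0.934204, +0.351047, -0.063465)
rvec = θ·k = (+0.493118, +0.185300, -0.033500)

rvec=(0.4931, 0.1853, -0.0335) tvec=(0.3942, 0.1478, 1.1407)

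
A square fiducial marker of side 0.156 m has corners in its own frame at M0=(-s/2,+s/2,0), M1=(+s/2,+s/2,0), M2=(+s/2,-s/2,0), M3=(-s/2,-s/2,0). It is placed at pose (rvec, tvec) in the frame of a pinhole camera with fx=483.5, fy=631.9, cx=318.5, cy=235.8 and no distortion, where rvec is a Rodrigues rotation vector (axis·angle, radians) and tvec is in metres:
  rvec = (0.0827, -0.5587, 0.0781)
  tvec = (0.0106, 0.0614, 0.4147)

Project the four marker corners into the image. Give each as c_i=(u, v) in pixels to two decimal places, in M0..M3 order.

c0=(238.04, 461.51) c1=(390.92, 431.85) c2=(408.45, 218.88) c3=(255.82, 201.32)

Intrinsics K: fx=483.5, fy=631.9, cx=318.5, cy=235.8
Marker side s = 0.156 m; corners in marker frame (Z=0):
  M0 = (-0.0780, +0.0780, 0)
  M1 = (+0.0780, +0.0780, 0)
  M2 = (+0.0780, -0.0780, 0)
  M3 = (-0.0780, -0.0780, 0)
rvec = (0.0827, -0.5587, 0.0781), |rvec| = θ = 0.57016 rad = 32.668°
Rodrigues: sinθ=0.53977, 1−cosθ=0.15819; R = I + sinθ·[k]× + (1−cosθ)·[k]×²:
    [+0.84514 -0.09642 -0.52577]
    [+0.05145 +0.99370 -0.09952]
    [+0.53206 +0.05706 +0.84478]
t = (0.0106, 0.0614, 0.4147) m
M0: Pc = R·M0+t = (-0.06284, +0.13490, +0.37765); u = 483.5·(-0.06284)/0.37765 + 318.5 = 238.0445, v = 631.9·(+0.13490)/0.37765 + 235.8 = 461.5130
M1: Pc = R·M1+t = (+0.06900, +0.14292, +0.46065); u = 483.5·(+0.06900)/0.46065 + 318.5 = 390.9228, v = 631.9·(+0.14292)/0.46065 + 235.8 = 431.8541
M2: Pc = R·M2+t = (+0.08404, -0.01210, +0.45175); u = 483.5·(+0.08404)/0.45175 + 318.5 = 408.4484, v = 631.9·(-0.01210)/0.45175 + 235.8 = 218.8810
M3: Pc = R·M3+t = (-0.04780, -0.02012, +0.36875); u = 483.5·(-0.04780)/0.36875 + 318.5 = 255.8247, v = 631.9·(-0.02012)/0.36875 + 235.8 = 201.3178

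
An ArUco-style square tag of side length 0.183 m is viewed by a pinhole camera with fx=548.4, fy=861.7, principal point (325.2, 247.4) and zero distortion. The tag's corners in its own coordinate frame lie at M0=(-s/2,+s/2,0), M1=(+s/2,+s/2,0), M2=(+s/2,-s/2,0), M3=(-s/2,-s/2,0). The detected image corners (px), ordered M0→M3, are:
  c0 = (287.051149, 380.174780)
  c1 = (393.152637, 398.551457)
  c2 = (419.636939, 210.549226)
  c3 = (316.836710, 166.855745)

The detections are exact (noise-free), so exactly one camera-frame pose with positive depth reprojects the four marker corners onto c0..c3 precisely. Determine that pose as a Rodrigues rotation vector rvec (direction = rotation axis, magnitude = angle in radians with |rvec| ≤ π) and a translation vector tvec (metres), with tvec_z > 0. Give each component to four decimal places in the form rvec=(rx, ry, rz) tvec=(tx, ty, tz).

Intrinsics K: fx=548.4, fy=861.7, cx=325.2, cy=247.4
Marker side s = 0.183 m; corners in marker frame (Z=0):
  M0 = (-0.0915, +0.0915, 0)
  M1 = (+0.0915, +0.0915, 0)
  M2 = (+0.0915, -0.0915, 0)
  M3 = (-0.0915, -0.0915, 0)
Detected image corners:
  c0 = (287.051149, 380.174780) px
  c1 = (393.152637, 398.551457) px
  c2 = (419.636939, 210.549226) px
  c3 = (316.836710, 166.855745) px
Planar DLT: solve 8×8 A·h = b for H (H[2,2]=1):
  H  [+814.27454 -148.75604 +357.43864]
  H  [+368.22419 +1095.76138 +290.12352]
  H  [+0.68751 +0.01248 +1.00000]
B = K⁻¹H; ‖b₁‖=1.298361, ‖b₂‖=1.298361; λ = 2/(‖b₁‖+‖b₂‖) = 0.770202, sign → tz>0 ⇒ λ=+0.770202
r₁ = λ·B[:,0] = (+0.82961,+0.17710,+0.52952); r₂ = λ·B[:,1] = (-0.21462,+0.97665,+0.00961)
r₃ = r₁×r₂ = (-0.51545,-0.12162,+0.84824); SVD([r₁ r₂ r₃]) → R = UVᵀ:
  R  [+0.82961 -0.21462 -0.51545]
  R  [+0.17710 +0.97665 -0.12162]
  R  [+0.52952 +0.00961 +0.84824]
t = (+0.04528, +0.03819, +0.77020) m
tr R = 2.654499; θ = arccos((tr R − 1)/2) = 0.596602 rad = 34.183°
axis k = ((R−Rᵀ)₃₂, (R−Rᵀ)₁₃, (R−Rᵀ)₂₁) / (2 sinθ) = (+0.116786, -0.929966, +0.348604)
rvec = θ·k = (+0.069675, -0.554820, +0.207978)

rvec=(0.0697, -0.5548, 0.2080) tvec=(0.0453, 0.0382, 0.7702)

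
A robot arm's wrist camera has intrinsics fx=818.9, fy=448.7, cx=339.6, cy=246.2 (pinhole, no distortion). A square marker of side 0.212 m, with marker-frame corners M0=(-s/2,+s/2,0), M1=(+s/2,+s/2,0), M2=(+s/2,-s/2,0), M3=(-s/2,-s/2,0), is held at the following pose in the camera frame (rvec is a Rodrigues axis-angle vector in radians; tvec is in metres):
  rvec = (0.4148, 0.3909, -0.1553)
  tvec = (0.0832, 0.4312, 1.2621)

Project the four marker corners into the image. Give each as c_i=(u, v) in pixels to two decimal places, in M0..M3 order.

Intrinsics K: fx=818.9, fy=448.7, cx=339.6, cy=246.2
Marker side s = 0.212 m; corners in marker frame (Z=0):
  M0 = (-0.1060, +0.1060, 0)
  M1 = (+0.1060, +0.1060, 0)
  M2 = (+0.1060, -0.1060, 0)
  M3 = (-0.1060, -0.1060, 0)
rvec = (0.4148, 0.3909, -0.1553), |rvec| = θ = 0.59075 rad = 33.847°
Rodrigues: sinθ=0.55698, 1−cosθ=0.16947; R = I + sinθ·[k]× + (1−cosθ)·[k]×²:
    [+0.91408 +0.22517 +0.33727]
    [-0.06768 +0.90473 -0.42057]
    [-0.39984 +0.36161 +0.84224]
t = (0.0832, 0.4312, 1.2621) m
M0: Pc = R·M0+t = (+0.01017, +0.53428, +1.34281); u = 818.9·(+0.01017)/1.34281 + 339.6 = 345.8050, v = 448.7·(+0.53428)/1.34281 + 246.2 = 424.7277
M1: Pc = R·M1+t = (+0.20396, +0.51993, +1.25805); u = 818.9·(+0.20396)/1.25805 + 339.6 = 472.3637, v = 448.7·(+0.51993)/1.25805 + 246.2 = 431.6392
M2: Pc = R·M2+t = (+0.15623, +0.32812, +1.18139); u = 818.9·(+0.15623)/1.18139 + 339.6 = 447.8904, v = 448.7·(+0.32812)/1.18139 + 246.2 = 370.8243
M3: Pc = R·M3+t = (-0.03756, +0.34247, +1.26615); u = 818.9·(-0.03756)/1.26615 + 339.6 = 315.3074, v = 448.7·(+0.34247)/1.26615 + 246.2 = 367.5657

c0=(345.81, 424.73) c1=(472.36, 431.64) c2=(447.89, 370.82) c3=(315.31, 367.57)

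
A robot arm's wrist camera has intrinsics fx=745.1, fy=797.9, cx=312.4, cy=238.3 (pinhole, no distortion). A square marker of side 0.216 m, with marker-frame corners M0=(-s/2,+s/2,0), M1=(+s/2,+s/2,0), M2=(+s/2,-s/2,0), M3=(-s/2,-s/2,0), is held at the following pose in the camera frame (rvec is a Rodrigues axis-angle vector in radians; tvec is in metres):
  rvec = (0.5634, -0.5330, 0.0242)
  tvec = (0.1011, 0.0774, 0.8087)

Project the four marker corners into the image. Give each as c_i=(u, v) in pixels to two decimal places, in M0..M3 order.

Intrinsics K: fx=745.1, fy=797.9, cx=312.4, cy=238.3
Marker side s = 0.216 m; corners in marker frame (Z=0):
  M0 = (-0.1080, +0.1080, 0)
  M1 = (+0.1080, +0.1080, 0)
  M2 = (+0.1080, -0.1080, 0)
  M3 = (-0.1080, -0.1080, 0)
rvec = (0.5634, -0.5330, 0.0242), |rvec| = θ = 0.77595 rad = 44.459°
Rodrigues: sinθ=0.70039, 1−cosθ=0.28624; R = I + sinθ·[k]× + (1−cosθ)·[k]×²:
    [+0.86466 -0.16461 -0.47462]
    [-0.12092 +0.84882 -0.51467]
    [+0.48758 +0.50241 +0.71404]
t = (0.1011, 0.0774, 0.8087) m
M0: Pc = R·M0+t = (-0.01006, +0.18213, +0.81030); u = 745.1·(-0.01006)/0.81030 + 312.4 = 303.1486, v = 797.9·(+0.18213)/0.81030 + 238.3 = 417.6440
M1: Pc = R·M1+t = (+0.17671, +0.15601, +0.91562); u = 745.1·(+0.17671)/0.91562 + 312.4 = 456.1975, v = 797.9·(+0.15601)/0.91562 + 238.3 = 374.2548
M2: Pc = R·M2+t = (+0.21226, -0.02733, +0.80710); u = 745.1·(+0.21226)/0.80710 + 312.4 = 508.3558, v = 797.9·(-0.02733)/0.80710 + 238.3 = 211.2801
M3: Pc = R·M3+t = (+0.02549, -0.00121, +0.70178); u = 745.1·(+0.02549)/0.70178 + 312.4 = 339.4675, v = 797.9·(-0.00121)/0.70178 + 238.3 = 236.9208

c0=(303.15, 417.64) c1=(456.20, 374.25) c2=(508.36, 211.28) c3=(339.47, 236.92)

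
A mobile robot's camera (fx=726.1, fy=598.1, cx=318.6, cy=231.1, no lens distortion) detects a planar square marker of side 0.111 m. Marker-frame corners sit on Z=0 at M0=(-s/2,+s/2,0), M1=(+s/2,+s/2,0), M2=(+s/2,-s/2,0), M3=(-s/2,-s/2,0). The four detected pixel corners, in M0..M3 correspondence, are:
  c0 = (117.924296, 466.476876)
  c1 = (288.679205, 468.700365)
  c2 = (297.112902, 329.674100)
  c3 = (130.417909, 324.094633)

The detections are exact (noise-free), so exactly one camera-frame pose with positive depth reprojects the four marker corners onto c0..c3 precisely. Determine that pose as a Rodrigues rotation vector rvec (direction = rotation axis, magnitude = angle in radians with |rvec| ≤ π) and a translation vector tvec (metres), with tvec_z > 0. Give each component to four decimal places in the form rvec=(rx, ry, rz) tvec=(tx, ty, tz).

rvec=(-0.0954, -0.1092, 0.0530) tvec=(-0.0723, 0.1332, 0.4819)

Intrinsics K: fx=726.1, fy=598.1, cx=318.6, cy=231.1
Marker side s = 0.111 m; corners in marker frame (Z=0):
  M0 = (-0.0555, +0.0555, 0)
  M1 = (+0.0555, +0.0555, 0)
  M2 = (+0.0555, -0.0555, 0)
  M3 = (-0.0555, -0.0555, 0)
Detected image corners:
  c0 = (117.924296, 466.476876) px
  c1 = (288.679205, 468.700365) px
  c2 = (297.112902, 329.674100) px
  c3 = (130.417909, 324.094633) px
Planar DLT: solve 8×8 A·h = b for H (H[2,2]=1):
  H  [+1565.82182 -136.39709 +209.62500]
  H  [+122.91274 +1186.74107 +396.46734]
  H  [+0.22051 -0.20310 +1.00000]
B = K⁻¹H; ‖b₁‖=2.074987, ‖b₂‖=2.074987; λ = 2/(‖b₁‖+‖b₂‖) = 0.481931, sign → tz>0 ⇒ λ=+0.481931
r₁ = λ·B[:,0] = (+0.99265,+0.05798,+0.10627); r₂ = λ·B[:,1] = (-0.04758,+0.99406,-0.09788)
r₃ = r₁×r₂ = (-0.11131,+0.09211,+0.98951); SVD([r₁ r₂ r₃]) → R = UVᵀ:
  R  [+0.99265 -0.04758 -0.11131]
  R  [+0.05798 +0.99406 +0.09211]
  R  [+0.10627 -0.09788 +0.98951]
t = (-0.07233, +0.13325, +0.48193) m
tr R = 2.976214; θ = arccos((tr R − 1)/2) = 0.154382 rad = 8.845°
axis k = ((R−Rᵀ)₃₂, (R−Rᵀ)₁₃, (R−Rᵀ)₂₁) / (2 sinθ) = (-0.617765, -0.707498, +0.343239)
rvec = θ·k = (-0.095372, -0.109225, +0.052990)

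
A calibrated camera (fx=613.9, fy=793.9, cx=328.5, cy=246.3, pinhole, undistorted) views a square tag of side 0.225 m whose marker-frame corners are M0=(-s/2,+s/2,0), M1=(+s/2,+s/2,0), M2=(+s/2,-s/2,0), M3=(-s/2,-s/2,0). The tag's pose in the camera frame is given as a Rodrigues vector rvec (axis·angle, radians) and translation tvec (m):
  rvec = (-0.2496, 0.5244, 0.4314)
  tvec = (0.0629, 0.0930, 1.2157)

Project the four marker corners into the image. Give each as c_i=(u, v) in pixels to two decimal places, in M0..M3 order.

c0=(291.42, 343.66) c1=(381.76, 405.78) c2=(434.56, 267.50) c3=(341.21, 219.52)

Intrinsics K: fx=613.9, fy=793.9, cx=328.5, cy=246.3
Marker side s = 0.225 m; corners in marker frame (Z=0):
  M0 = (-0.1125, +0.1125, 0)
  M1 = (+0.1125, +0.1125, 0)
  M2 = (+0.1125, -0.1125, 0)
  M3 = (-0.1125, -0.1125, 0)
rvec = (-0.2496, 0.5244, 0.4314), |rvec| = θ = 0.72346 rad = 41.451°
Rodrigues: sinθ=0.66199, 1−cosθ=0.25048; R = I + sinθ·[k]× + (1−cosθ)·[k]×²:
    [+0.77933 -0.45738 +0.42831]
    [+0.33210 +0.88112 +0.33665]
    [-0.53137 -0.12012 +0.83858]
t = (0.0629, 0.0930, 1.2157) m
M0: Pc = R·M0+t = (-0.07623, +0.15476, +1.26196); u = 613.9·(-0.07623)/1.26196 + 328.5 = 291.4169, v = 793.9·(+0.15476)/1.26196 + 246.3 = 343.6623
M1: Pc = R·M1+t = (+0.09912, +0.22949, +1.14241); u = 613.9·(+0.09912)/1.14241 + 328.5 = 381.7643, v = 793.9·(+0.22949)/1.14241 + 246.3 = 405.7791
M2: Pc = R·M2+t = (+0.20203, +0.03124, +1.16944); u = 613.9·(+0.20203)/1.16944 + 328.5 = 434.5565, v = 793.9·(+0.03124)/1.16944 + 246.3 = 267.5048
M3: Pc = R·M3+t = (+0.02668, -0.04349, +1.28899); u = 613.9·(+0.02668)/1.28899 + 328.5 = 341.2069, v = 793.9·(-0.04349)/1.28899 + 246.3 = 219.5158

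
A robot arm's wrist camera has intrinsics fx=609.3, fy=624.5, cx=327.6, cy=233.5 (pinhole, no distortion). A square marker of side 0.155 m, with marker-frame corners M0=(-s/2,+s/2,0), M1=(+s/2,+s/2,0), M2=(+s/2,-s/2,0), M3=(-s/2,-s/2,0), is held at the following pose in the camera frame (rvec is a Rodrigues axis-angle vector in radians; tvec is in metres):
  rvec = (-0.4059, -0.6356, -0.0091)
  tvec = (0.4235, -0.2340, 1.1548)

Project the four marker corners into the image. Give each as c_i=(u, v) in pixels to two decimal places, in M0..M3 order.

Intrinsics K: fx=609.3, fy=624.5, cx=327.6, cy=233.5
Marker side s = 0.155 m; corners in marker frame (Z=0):
  M0 = (-0.0775, +0.0775, 0)
  M1 = (+0.0775, +0.0775, 0)
  M2 = (+0.0775, -0.0775, 0)
  M3 = (-0.0775, -0.0775, 0)
rvec = (-0.4059, -0.6356, -0.0091), |rvec| = θ = 0.75420 rad = 43.213°
Rodrigues: sinθ=0.68471, 1−cosθ=0.27118; R = I + sinθ·[k]× + (1−cosθ)·[k]×²:
    [+0.80736 +0.13126 -0.57527]
    [+0.11473 +0.92141 +0.37126]
    [+0.57879 -0.36574 +0.72886]
t = (0.4235, -0.2340, 1.1548) m
M0: Pc = R·M0+t = (+0.37110, -0.17148, +1.08160); u = 609.3·(+0.37110)/1.08160 + 327.6 = 536.6539, v = 624.5·(-0.17148)/1.08160 + 233.5 = 134.4885
M1: Pc = R·M1+t = (+0.49624, -0.15370, +1.17131); u = 609.3·(+0.49624)/1.17131 + 327.6 = 585.7387, v = 624.5·(-0.15370)/1.17131 + 233.5 = 151.5536
M2: Pc = R·M2+t = (+0.47590, -0.29652, +1.22800); u = 609.3·(+0.47590)/1.22800 + 327.6 = 563.7274, v = 624.5·(-0.29652)/1.22800 + 233.5 = 82.7059
M3: Pc = R·M3+t = (+0.35076, -0.31430, +1.13829); u = 609.3·(+0.35076)/1.13829 + 327.6 = 515.3523, v = 624.5·(-0.31430)/1.13829 + 233.5 = 61.0645

c0=(536.65, 134.49) c1=(585.74, 151.55) c2=(563.73, 82.71) c3=(515.35, 61.06)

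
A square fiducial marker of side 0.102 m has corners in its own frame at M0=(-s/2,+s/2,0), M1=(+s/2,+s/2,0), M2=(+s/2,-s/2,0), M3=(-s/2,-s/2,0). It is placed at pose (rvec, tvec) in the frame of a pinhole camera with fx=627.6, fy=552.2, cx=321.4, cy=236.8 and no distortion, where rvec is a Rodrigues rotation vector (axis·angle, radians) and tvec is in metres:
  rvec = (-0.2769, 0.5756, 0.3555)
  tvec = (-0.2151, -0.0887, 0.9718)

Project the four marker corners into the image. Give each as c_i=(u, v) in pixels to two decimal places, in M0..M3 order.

c0=(147.37, 206.04) c1=(189.99, 219.09) c2=(219.18, 165.88) c3=(175.53, 156.11)

Intrinsics K: fx=627.6, fy=552.2, cx=321.4, cy=236.8
Marker side s = 0.102 m; corners in marker frame (Z=0):
  M0 = (-0.0510, +0.0510, 0)
  M1 = (+0.0510, +0.0510, 0)
  M2 = (+0.0510, -0.0510, 0)
  M3 = (-0.0510, -0.0510, 0)
rvec = (-0.2769, 0.5756, 0.3555), |rvec| = θ = 0.73101 rad = 41.884°
Rodrigues: sinθ=0.66762, 1−cosθ=0.25550; R = I + sinθ·[k]× + (1−cosθ)·[k]×²:
    [+0.78116 -0.40088 +0.47862]
    [+0.24847 +0.90291 +0.35073]
    [-0.57275 -0.15505 +0.80493]
t = (-0.2151, -0.0887, 0.9718) m
M0: Pc = R·M0+t = (-0.27538, -0.05532, +0.99310); u = 627.6·(-0.27538)/0.99310 + 321.4 = 147.3686, v = 552.2·(-0.05532)/0.99310 + 236.8 = 206.0383
M1: Pc = R·M1+t = (-0.19571, -0.02998, +0.93468); u = 627.6·(-0.19571)/0.93468 + 321.4 = 189.9919, v = 552.2·(-0.02998)/0.93468 + 236.8 = 219.0884
M2: Pc = R·M2+t = (-0.15482, -0.12208, +0.95050); u = 627.6·(-0.15482)/0.95050 + 321.4 = 219.1773, v = 552.2·(-0.12208)/0.95050 + 236.8 = 165.8784
M3: Pc = R·M3+t = (-0.23449, -0.14742, +1.00892); u = 627.6·(-0.23449)/1.00892 + 321.4 = 175.5321, v = 552.2·(-0.14742)/1.00892 + 236.8 = 156.1140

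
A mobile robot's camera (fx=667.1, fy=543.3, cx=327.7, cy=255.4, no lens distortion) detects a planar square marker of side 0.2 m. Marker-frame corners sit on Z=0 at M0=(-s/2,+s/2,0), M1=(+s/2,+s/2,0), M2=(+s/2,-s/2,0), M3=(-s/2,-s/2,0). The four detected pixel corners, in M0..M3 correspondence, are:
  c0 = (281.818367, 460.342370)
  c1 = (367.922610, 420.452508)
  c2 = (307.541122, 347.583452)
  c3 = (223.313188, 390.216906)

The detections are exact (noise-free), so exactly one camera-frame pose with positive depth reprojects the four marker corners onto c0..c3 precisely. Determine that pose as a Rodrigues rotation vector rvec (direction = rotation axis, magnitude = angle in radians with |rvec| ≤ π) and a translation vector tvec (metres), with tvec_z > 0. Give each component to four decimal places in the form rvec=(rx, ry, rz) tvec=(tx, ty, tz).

Intrinsics K: fx=667.1, fy=543.3, cx=327.7, cy=255.4
Marker side s = 0.2 m; corners in marker frame (Z=0):
  M0 = (-0.1000, +0.1000, 0)
  M1 = (+0.1000, +0.1000, 0)
  M2 = (+0.1000, -0.1000, 0)
  M3 = (-0.1000, -0.1000, 0)
Detected image corners:
  c0 = (281.818367, 460.342370) px
  c1 = (367.922610, 420.452508) px
  c2 = (307.541122, 347.583452) px
  c3 = (223.313188, 390.216906) px
Planar DLT: solve 8×8 A·h = b for H (H[2,2]=1):
  H  [+372.09427 +302.13063 +294.42376]
  H  [-279.97981 +364.21555 +405.08503]
  H  [-0.18209 +0.01694 +1.00000]
B = K⁻¹H; ‖b₁‖=0.797954, ‖b₂‖=0.797954; λ = 2/(‖b₁‖+‖b₂‖) = 1.253204, sign → tz>0 ⇒ λ=+1.253204
r₁ = λ·B[:,0] = (+0.81111,-0.53854,-0.22820); r₂ = λ·B[:,1] = (+0.55715,+0.83014,+0.02123)
r₃ = r₁×r₂ = (+0.17800,-0.14436,+0.97338); SVD([r₁ r₂ r₃]) → R = UVᵀ:
  R  [+0.81111 +0.55715 +0.17800]
  R  [-0.53854 +0.83014 -0.14436]
  R  [-0.22820 +0.02123 +0.97338]
t = (-0.06251, +0.34527, +1.25320) m
tr R = 2.614632; θ = arccos((tr R − 1)/2) = 0.631207 rad = 36.165°
axis k = ((R−Rᵀ)₃₂, (R−Rᵀ)₁₃, (R−Rᵀ)₂₁) / (2 sinθ) = (+0.140299, +0.344170, -0.928366)
rvec = θ·k = (+0.088557, +0.217242, -0.585991)

rvec=(0.0886, 0.2172, -0.5860) tvec=(-0.0625, 0.3453, 1.2532)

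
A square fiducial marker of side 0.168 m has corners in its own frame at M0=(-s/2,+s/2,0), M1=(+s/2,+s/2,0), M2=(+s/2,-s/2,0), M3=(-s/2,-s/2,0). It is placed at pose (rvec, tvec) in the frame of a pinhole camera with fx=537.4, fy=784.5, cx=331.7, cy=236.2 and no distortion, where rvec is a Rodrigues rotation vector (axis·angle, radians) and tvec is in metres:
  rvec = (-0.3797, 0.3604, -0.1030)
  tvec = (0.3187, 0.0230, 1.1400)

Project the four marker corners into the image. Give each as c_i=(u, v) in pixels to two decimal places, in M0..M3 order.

Intrinsics K: fx=537.4, fy=784.5, cx=331.7, cy=236.2
Marker side s = 0.168 m; corners in marker frame (Z=0):
  M0 = (-0.0840, +0.0840, 0)
  M1 = (+0.0840, +0.0840, 0)
  M2 = (+0.0840, -0.0840, 0)
  M3 = (-0.0840, -0.0840, 0)
rvec = (-0.3797, 0.3604, -0.1030), |rvec| = θ = 0.53354 rad = 30.570°
Rodrigues: sinθ=0.50859, 1−cosθ=0.13899; R = I + sinθ·[k]× + (1−cosθ)·[k]×²:
    [+0.93140 +0.03137 +0.36264]
    [-0.16500 +0.92443 +0.34382]
    [-0.32445 -0.38006 +0.86619]
t = (0.3187, 0.0230, 1.1400) m
M0: Pc = R·M0+t = (+0.24310, +0.11451, +1.13533); u = 537.4·(+0.24310)/1.13533 + 331.7 = 446.7684, v = 784.5·(+0.11451)/1.13533 + 236.2 = 315.3264
M1: Pc = R·M1+t = (+0.39957, +0.08679, +1.08082); u = 537.4·(+0.39957)/1.08082 + 331.7 = 530.3734, v = 784.5·(+0.08679)/1.08082 + 236.2 = 299.1970
M2: Pc = R·M2+t = (+0.39430, -0.06851, +1.14467); u = 537.4·(+0.39430)/1.14467 + 331.7 = 516.8171, v = 784.5·(-0.06851)/1.14467 + 236.2 = 189.2456
M3: Pc = R·M3+t = (+0.23783, -0.04079, +1.19918); u = 537.4·(+0.23783)/1.19918 + 331.7 = 438.2799, v = 784.5·(-0.04079)/1.19918 + 236.2 = 209.5138

c0=(446.77, 315.33) c1=(530.37, 299.20) c2=(516.82, 189.25) c3=(438.28, 209.51)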